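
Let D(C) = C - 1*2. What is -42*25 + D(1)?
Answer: -1051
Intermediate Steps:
D(C) = -2 + C (D(C) = C - 2 = -2 + C)
-42*25 + D(1) = -42*25 + (-2 + 1) = -1050 - 1 = -1051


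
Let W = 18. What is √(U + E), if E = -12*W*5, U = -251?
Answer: 11*I*√11 ≈ 36.483*I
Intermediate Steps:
E = -1080 (E = -12*18*5 = -216*5 = -1080)
√(U + E) = √(-251 - 1080) = √(-1331) = 11*I*√11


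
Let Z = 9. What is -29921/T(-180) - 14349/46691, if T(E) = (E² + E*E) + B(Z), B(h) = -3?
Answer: -2326813564/3025436727 ≈ -0.76908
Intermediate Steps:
T(E) = -3 + 2*E² (T(E) = (E² + E*E) - 3 = (E² + E²) - 3 = 2*E² - 3 = -3 + 2*E²)
-29921/T(-180) - 14349/46691 = -29921/(-3 + 2*(-180)²) - 14349/46691 = -29921/(-3 + 2*32400) - 14349*1/46691 = -29921/(-3 + 64800) - 14349/46691 = -29921/64797 - 14349/46691 = -2326813564/3025436727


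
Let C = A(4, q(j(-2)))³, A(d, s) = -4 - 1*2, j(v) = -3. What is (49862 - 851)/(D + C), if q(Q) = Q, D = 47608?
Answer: 49011/47392 ≈ 1.0342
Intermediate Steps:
A(d, s) = -6 (A(d, s) = -4 - 2 = -6)
C = -216 (C = (-6)³ = -216)
(49862 - 851)/(D + C) = (49862 - 851)/(47608 - 216) = 49011/47392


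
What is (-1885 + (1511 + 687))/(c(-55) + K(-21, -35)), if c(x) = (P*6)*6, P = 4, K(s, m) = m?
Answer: 313/109 ≈ 2.8716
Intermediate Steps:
c(x) = 144 (c(x) = (4*6)*6 = 24*6 = 144)
(-1885 + (1511 + 687))/(c(-55) + K(-21, -35)) = (-1885 + (1511 + 687))/(144 - 35) = (-1885 + 2198)/109 = 313*(1/109) = 313/109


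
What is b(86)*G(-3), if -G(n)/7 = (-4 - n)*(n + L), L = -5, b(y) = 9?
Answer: -504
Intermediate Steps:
G(n) = -7*(-5 + n)*(-4 - n) (G(n) = -7*(-4 - n)*(n - 5) = -7*(-4 - n)*(-5 + n) = -7*(-5 + n)*(-4 - n))
b(86)*G(-3) = 9*(-140 - 7*(-3) + 7*(-3)**2) = 9*(-140 + 21 + 7*9) = 9*(-140 + 21 + 63) = 9*(-56) = -504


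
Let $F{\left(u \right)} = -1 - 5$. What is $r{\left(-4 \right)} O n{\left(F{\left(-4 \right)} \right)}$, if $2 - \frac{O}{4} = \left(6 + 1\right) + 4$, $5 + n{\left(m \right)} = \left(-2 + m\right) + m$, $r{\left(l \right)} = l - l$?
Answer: $0$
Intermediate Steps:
$F{\left(u \right)} = -6$ ($F{\left(u \right)} = -1 - 5 = -6$)
$r{\left(l \right)} = 0$
$n{\left(m \right)} = -7 + 2 m$ ($n{\left(m \right)} = -5 + \left(\left(-2 + m\right) + m\right) = -5 + \left(-2 + 2 m\right) = -7 + 2 m$)
$O = -36$ ($O = 8 - 4 \left(\left(6 + 1\right) + 4\right) = 8 - 4 \left(7 + 4\right) = 8 - 44 = -36$)
$r{\left(-4 \right)} O n{\left(F{\left(-4 \right)} \right)} = 0 \left(-36\right) \left(-7 + 2 \left(-6\right)\right) = 0 \left(-7 - 12\right) = 0 \left(-19\right) = 0$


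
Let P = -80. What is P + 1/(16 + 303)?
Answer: -25519/319 ≈ -79.997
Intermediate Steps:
P + 1/(16 + 303) = -80 + 1/(16 + 303) = -80 + 1/319 = -25519/319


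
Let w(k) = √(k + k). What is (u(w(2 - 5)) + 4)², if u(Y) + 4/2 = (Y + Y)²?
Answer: 484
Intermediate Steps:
w(k) = √2*√k (w(k) = √(2*k) = √2*√k)
u(Y) = -2 + 4*Y² (u(Y) = -2 + (Y + Y)² = -2 + (2*Y)² = -2 + 4*Y²)
(u(w(2 - 5)) + 4)² = ((-2 + 4*(√2*√(2 - 5))²) + 4)² = ((-2 + 4*(√2*√(-3))²) + 4)² = ((-2 + 4*(√2*(I*√3))²) + 4)² = ((-2 + 4*(I*√6)²) + 4)² = ((-2 + 4*(-6)) + 4)² = ((-2 - 24) + 4)² = (-26 + 4)² = (-22)² = 484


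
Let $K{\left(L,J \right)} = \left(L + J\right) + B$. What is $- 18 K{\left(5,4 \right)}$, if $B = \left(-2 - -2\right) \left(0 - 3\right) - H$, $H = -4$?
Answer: $-234$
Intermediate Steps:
$B = 4$ ($B = \left(-2 - -2\right) \left(0 - 3\right) - -4 = \left(-2 + \left(3 - 1\right)\right) \left(-3\right) + 4 = \left(-2 + 2\right) \left(-3\right) + 4 = 0 \left(-3\right) + 4 = 0 + 4 = 4$)
$K{\left(L,J \right)} = 4 + J + L$ ($K{\left(L,J \right)} = \left(L + J\right) + 4 = \left(J + L\right) + 4 = 4 + J + L$)
$- 18 K{\left(5,4 \right)} = - 18 \left(4 + 4 + 5\right) = \left(-18\right) 13 = -234$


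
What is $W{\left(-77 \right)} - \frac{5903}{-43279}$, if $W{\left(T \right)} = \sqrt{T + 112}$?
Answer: $\frac{5903}{43279} + \sqrt{35} \approx 6.0525$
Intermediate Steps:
$W{\left(T \right)} = \sqrt{112 + T}$
$W{\left(-77 \right)} - \frac{5903}{-43279} = \sqrt{112 - 77} - \frac{5903}{-43279} = \sqrt{35} - 5903 \left(- \frac{1}{43279}\right) = \sqrt{35} - - \frac{5903}{43279} = \sqrt{35} + \frac{5903}{43279} = \frac{5903}{43279} + \sqrt{35}$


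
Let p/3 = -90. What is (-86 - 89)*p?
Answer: 47250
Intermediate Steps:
p = -270 (p = 3*(-90) = -270)
(-86 - 89)*p = (-86 - 89)*(-270) = -175*(-270) = 47250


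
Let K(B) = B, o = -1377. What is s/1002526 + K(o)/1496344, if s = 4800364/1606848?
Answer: -69094868835715/75327214732898016 ≈ -0.00091726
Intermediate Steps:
s = 1200091/401712 (s = 4800364*(1/1606848) = 1200091/401712 ≈ 2.9874)
s/1002526 + K(o)/1496344 = (1200091/401712)/1002526 - 1377/1496344 = (1200091/401712)*(1/1002526) - 1377*1/1496344 = 1200091/402726724512 - 1377/1496344 = -69094868835715/75327214732898016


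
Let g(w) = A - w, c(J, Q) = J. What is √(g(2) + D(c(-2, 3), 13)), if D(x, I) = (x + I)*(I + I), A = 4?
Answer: 12*√2 ≈ 16.971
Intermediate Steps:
g(w) = 4 - w
D(x, I) = 2*I*(I + x) (D(x, I) = (I + x)*(2*I) = 2*I*(I + x))
√(g(2) + D(c(-2, 3), 13)) = √((4 - 1*2) + 2*13*(13 - 2)) = √((4 - 2) + 2*13*11) = √(2 + 286) = √288 = 12*√2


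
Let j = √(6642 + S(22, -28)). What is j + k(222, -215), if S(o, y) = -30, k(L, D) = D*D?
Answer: 46225 + 2*√1653 ≈ 46306.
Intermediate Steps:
k(L, D) = D²
j = 2*√1653 (j = √(6642 - 30) = √6612 = 2*√1653 ≈ 81.314)
j + k(222, -215) = 2*√1653 + (-215)² = 2*√1653 + 46225 = 46225 + 2*√1653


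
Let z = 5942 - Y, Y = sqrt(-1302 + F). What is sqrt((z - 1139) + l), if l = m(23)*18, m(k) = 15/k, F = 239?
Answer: sqrt(2546997 - 529*I*sqrt(1063))/23 ≈ 69.389 - 0.23494*I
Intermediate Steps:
Y = I*sqrt(1063) (Y = sqrt(-1302 + 239) = sqrt(-1063) = I*sqrt(1063) ≈ 32.604*I)
z = 5942 - I*sqrt(1063) ≈ 5942.0 - 32.604*I
l = 270/23 (l = (15/23)*18 = 270/23 ≈ 11.739)
sqrt((z - 1139) + l) = sqrt(((5942 - I*sqrt(1063)) - 1139) + 270/23) = sqrt((4803 - I*sqrt(1063)) + 270/23) = sqrt(110739/23 - I*sqrt(1063))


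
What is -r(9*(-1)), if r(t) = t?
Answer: 9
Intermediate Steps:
-r(9*(-1)) = -9*(-1) = -1*(-9) = 9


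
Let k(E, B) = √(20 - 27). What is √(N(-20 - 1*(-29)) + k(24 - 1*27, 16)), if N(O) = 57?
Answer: √(57 + I*√7) ≈ 7.5519 + 0.17517*I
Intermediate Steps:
k(E, B) = I*√7 (k(E, B) = √(-7) = I*√7)
√(N(-20 - 1*(-29)) + k(24 - 1*27, 16)) = √(57 + I*√7)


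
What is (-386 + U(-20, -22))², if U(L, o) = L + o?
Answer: 183184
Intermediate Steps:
(-386 + U(-20, -22))² = (-386 + (-20 - 22))² = (-386 - 42)² = (-428)² = 183184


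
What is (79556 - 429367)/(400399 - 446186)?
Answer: 49973/6541 ≈ 7.6400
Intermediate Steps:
(79556 - 429367)/(400399 - 446186) = -349811/(-45787) = -349811*(-1/45787) = 49973/6541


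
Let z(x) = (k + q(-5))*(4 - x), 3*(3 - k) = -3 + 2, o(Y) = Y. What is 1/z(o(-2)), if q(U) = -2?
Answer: 1/8 ≈ 0.12500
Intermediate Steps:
k = 10/3 (k = 3 - (-3 + 2)/3 = 3 - 1/3*(-1) = 3 + 1/3 = 10/3 ≈ 3.3333)
z(x) = 16/3 - 4*x/3 (z(x) = (10/3 - 2)*(4 - x) = 4*(4 - x)/3 = 16/3 - 4*x/3)
1/z(o(-2)) = 1/(16/3 - 4/3*(-2)) = 1/(16/3 + 8/3) = 1/8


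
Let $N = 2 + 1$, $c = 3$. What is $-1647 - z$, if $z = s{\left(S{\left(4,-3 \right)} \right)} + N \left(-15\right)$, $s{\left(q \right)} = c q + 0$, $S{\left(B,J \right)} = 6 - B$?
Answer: $-1608$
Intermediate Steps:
$N = 3$
$s{\left(q \right)} = 3 q$ ($s{\left(q \right)} = 3 q + 0 = 3 q$)
$z = -39$ ($z = 3 \left(6 - 4\right) + 3 \left(-15\right) = 3 \left(6 - 4\right) - 45 = 3 \cdot 2 - 45 = 6 - 45 = -39$)
$-1647 - z = -1647 - -39 = -1647 + 39 = -1608$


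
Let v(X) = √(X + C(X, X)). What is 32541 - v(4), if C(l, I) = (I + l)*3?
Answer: 32541 - 2*√7 ≈ 32536.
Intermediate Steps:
C(l, I) = 3*I + 3*l
v(X) = √7*√X (v(X) = √(X + (3*X + 3*X)) = √(X + 6*X) = √(7*X) = √7*√X)
32541 - v(4) = 32541 - √7*√4 = 32541 - √7*2 = 32541 - 2*√7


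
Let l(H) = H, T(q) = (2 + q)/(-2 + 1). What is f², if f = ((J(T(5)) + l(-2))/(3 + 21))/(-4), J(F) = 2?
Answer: 0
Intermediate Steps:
T(q) = -2 - q (T(q) = (2 + q)/(-1) = (2 + q)*(-1) = -2 - q)
f = 0 (f = ((2 - 2)/(3 + 21))/(-4) = (0/24)*(-¼) = (0*(1/24))*(-¼) = 0*(-¼) = 0)
f² = 0² = 0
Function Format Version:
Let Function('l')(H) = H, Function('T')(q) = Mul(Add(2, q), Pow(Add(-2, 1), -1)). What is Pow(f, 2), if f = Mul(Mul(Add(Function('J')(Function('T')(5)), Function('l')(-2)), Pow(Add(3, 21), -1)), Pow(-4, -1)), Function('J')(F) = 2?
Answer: 0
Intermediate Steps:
Function('T')(q) = Add(-2, Mul(-1, q)) (Function('T')(q) = Mul(Add(2, q), Pow(-1, -1)) = Mul(Add(2, q), -1) = Add(-2, Mul(-1, q)))
f = 0 (f = Mul(Mul(Add(2, -2), Pow(Add(3, 21), -1)), Pow(-4, -1)) = Mul(Mul(0, Pow(24, -1)), Rational(-1, 4)) = Mul(Mul(0, Rational(1, 24)), Rational(-1, 4)) = Mul(0, Rational(-1, 4)) = 0)
Pow(f, 2) = Pow(0, 2) = 0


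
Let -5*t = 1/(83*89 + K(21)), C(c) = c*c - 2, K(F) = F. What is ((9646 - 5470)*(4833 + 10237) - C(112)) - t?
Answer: 2330548577121/37040 ≈ 6.2920e+7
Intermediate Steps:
C(c) = -2 + c² (C(c) = c² - 2 = -2 + c²)
t = -1/37040 (t = -1/(5*(83*89 + 21)) = -1/(5*(7387 + 21)) = -⅕/7408 = -⅕*1/7408 = -1/37040 ≈ -2.6998e-5)
((9646 - 5470)*(4833 + 10237) - C(112)) - t = ((9646 - 5470)*(4833 + 10237) - (-2 + 112²)) - 1*(-1/37040) = (4176*15070 - (-2 + 12544)) + 1/37040 = (62932320 - 1*12542) + 1/37040 = (62932320 - 12542) + 1/37040 = 62919778 + 1/37040 = 2330548577121/37040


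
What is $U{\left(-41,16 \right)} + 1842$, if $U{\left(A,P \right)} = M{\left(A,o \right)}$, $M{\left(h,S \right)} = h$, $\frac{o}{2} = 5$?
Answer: $1801$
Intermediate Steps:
$o = 10$ ($o = 2 \cdot 5 = 10$)
$U{\left(A,P \right)} = A$
$U{\left(-41,16 \right)} + 1842 = -41 + 1842 = 1801$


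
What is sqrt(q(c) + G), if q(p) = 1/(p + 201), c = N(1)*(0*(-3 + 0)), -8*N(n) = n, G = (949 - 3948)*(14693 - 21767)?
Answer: sqrt(857104225527)/201 ≈ 4606.0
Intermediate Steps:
G = 21214926 (G = -2999*(-7074) = 21214926)
N(n) = -n/8
c = 0 (c = (-1/8*1)*(0*(-3 + 0)) = -0*(-3) = -1/8*0 = 0)
q(p) = 1/(201 + p)
sqrt(q(c) + G) = sqrt(1/(201 + 0) + 21214926) = sqrt(1/201 + 21214926) = sqrt(4264200127/201) = sqrt(857104225527)/201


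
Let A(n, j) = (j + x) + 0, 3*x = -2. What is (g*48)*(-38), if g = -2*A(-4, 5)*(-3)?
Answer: -47424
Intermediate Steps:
x = -2/3 (x = (1/3)*(-2) = -2/3 ≈ -0.66667)
A(n, j) = -2/3 + j (A(n, j) = (j - 2/3) + 0 = (-2/3 + j) + 0 = -2/3 + j)
g = 26 (g = -2*(-2/3 + 5)*(-3) = -2*13/3*(-3) = -26/3*(-3) = 26)
(g*48)*(-38) = (26*48)*(-38) = 1248*(-38) = -47424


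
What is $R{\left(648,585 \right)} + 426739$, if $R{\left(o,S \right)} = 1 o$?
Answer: $427387$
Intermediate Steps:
$R{\left(o,S \right)} = o$
$R{\left(648,585 \right)} + 426739 = 648 + 426739 = 427387$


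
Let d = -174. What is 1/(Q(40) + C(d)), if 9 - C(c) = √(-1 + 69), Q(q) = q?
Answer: 49/2333 + 2*√17/2333 ≈ 0.024538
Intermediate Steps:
C(c) = 9 - 2*√17 (C(c) = 9 - √(-1 + 69) = 9 - √68 = 9 - 2*√17)
1/(Q(40) + C(d)) = 1/(40 + (9 - 2*√17)) = 1/(49 - 2*√17)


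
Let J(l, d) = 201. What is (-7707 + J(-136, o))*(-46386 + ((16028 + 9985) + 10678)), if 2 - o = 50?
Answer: 72770670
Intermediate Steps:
o = -48 (o = 2 - 1*50 = 2 - 50 = -48)
(-7707 + J(-136, o))*(-46386 + ((16028 + 9985) + 10678)) = (-7707 + 201)*(-46386 + ((16028 + 9985) + 10678)) = -7506*(-46386 + (26013 + 10678)) = -7506*(-46386 + 36691) = -7506*(-9695) = 72770670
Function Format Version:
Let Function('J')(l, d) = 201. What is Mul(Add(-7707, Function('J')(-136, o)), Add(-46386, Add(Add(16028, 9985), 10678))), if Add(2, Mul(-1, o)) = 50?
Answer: 72770670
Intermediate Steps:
o = -48 (o = Add(2, Mul(-1, 50)) = Add(2, -50) = -48)
Mul(Add(-7707, Function('J')(-136, o)), Add(-46386, Add(Add(16028, 9985), 10678))) = Mul(Add(-7707, 201), Add(-46386, Add(Add(16028, 9985), 10678))) = Mul(-7506, Add(-46386, Add(26013, 10678))) = Mul(-7506, Add(-46386, 36691)) = Mul(-7506, -9695) = 72770670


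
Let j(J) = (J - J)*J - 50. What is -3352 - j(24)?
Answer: -3302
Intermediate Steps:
j(J) = -50 (j(J) = 0*J - 50 = 0 - 50 = -50)
-3352 - j(24) = -3352 - 1*(-50) = -3352 + 50 = -3302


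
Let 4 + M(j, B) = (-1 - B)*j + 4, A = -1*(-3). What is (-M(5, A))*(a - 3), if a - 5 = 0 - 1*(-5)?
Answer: 140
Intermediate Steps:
a = 10 (a = 5 + (0 - 1*(-5)) = 5 + (0 + 5) = 5 + 5 = 10)
A = 3
M(j, B) = j*(-1 - B) (M(j, B) = -4 + ((-1 - B)*j + 4) = -4 + (j*(-1 - B) + 4) = -4 + (4 + j*(-1 - B)) = j*(-1 - B))
(-M(5, A))*(a - 3) = (-(-1)*5*(1 + 3))*(10 - 3) = -(-1)*5*4*7 = -1*(-20)*7 = 20*7 = 140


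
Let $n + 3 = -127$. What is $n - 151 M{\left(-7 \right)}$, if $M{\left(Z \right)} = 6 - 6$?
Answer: $-130$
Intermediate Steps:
$n = -130$ ($n = -3 - 127 = -130$)
$M{\left(Z \right)} = 0$
$n - 151 M{\left(-7 \right)} = -130 - 0 = -130 + 0 = -130$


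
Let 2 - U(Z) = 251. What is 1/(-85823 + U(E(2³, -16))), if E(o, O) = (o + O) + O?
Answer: -1/86072 ≈ -1.1618e-5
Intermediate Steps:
E(o, O) = o + 2*O (E(o, O) = (O + o) + O = o + 2*O)
U(Z) = -249 (U(Z) = 2 - 1*251 = 2 - 251 = -249)
1/(-85823 + U(E(2³, -16))) = 1/(-85823 - 249) = 1/(-86072) = -1/86072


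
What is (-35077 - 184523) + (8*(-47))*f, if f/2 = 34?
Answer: -245168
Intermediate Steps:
f = 68 (f = 2*34 = 68)
(-35077 - 184523) + (8*(-47))*f = (-35077 - 184523) + (8*(-47))*68 = -219600 - 376*68 = -219600 - 25568 = -245168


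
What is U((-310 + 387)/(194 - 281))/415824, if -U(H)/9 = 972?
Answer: -729/34652 ≈ -0.021038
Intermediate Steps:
U(H) = -8748 (U(H) = -9*972 = -8748)
U((-310 + 387)/(194 - 281))/415824 = -8748/415824 = -8748*1/415824 = -729/34652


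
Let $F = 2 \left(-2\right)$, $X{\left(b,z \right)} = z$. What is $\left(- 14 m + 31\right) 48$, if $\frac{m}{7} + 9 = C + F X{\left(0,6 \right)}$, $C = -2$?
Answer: $166128$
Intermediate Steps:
$F = -4$
$m = -245$ ($m = -63 + 7 \left(-2 - 24\right) = -63 + 7 \left(-26\right) = -63 - 182 = -245$)
$\left(- 14 m + 31\right) 48 = \left(\left(-14\right) \left(-245\right) + 31\right) 48 = \left(3430 + 31\right) 48 = 3461 \cdot 48 = 166128$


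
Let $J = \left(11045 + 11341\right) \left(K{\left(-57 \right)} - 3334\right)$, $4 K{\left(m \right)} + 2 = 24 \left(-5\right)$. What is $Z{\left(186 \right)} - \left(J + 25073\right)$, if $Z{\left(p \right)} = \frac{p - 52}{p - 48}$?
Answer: $\frac{5195191123}{69} \approx 7.5293 \cdot 10^{7}$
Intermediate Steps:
$K{\left(m \right)} = - \frac{61}{2}$ ($K{\left(m \right)} = - \frac{1}{2} + \frac{24 \left(-5\right)}{4} = - \frac{1}{2} + \frac{1}{4} \left(-120\right) = - \frac{1}{2} - 30 = - \frac{61}{2}$)
$Z{\left(p \right)} = \frac{-52 + p}{-48 + p}$
$J = -75317697$ ($J = \left(11045 + 11341\right) \left(- \frac{61}{2} - 3334\right) = 22386 \left(- \frac{6729}{2}\right) = -75317697$)
$Z{\left(186 \right)} - \left(J + 25073\right) = \frac{-52 + 186}{-48 + 186} - \left(-75317697 + 25073\right) = \frac{1}{138} \cdot 134 - -75292624 = \frac{1}{138} \cdot 134 + 75292624 = \frac{67}{69} + 75292624 = \frac{5195191123}{69}$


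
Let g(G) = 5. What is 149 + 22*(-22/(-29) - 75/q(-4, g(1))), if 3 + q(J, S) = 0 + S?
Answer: -19120/29 ≈ -659.31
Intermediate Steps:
q(J, S) = -3 + S (q(J, S) = -3 + (0 + S) = -3 + S)
149 + 22*(-22/(-29) - 75/q(-4, g(1))) = 149 + 22*(-22/(-29) - 75/(-3 + 5)) = 149 + 22*(-22*(-1/29) - 75/2) = 149 + 22*(22/29 - 75*½) = 149 + 22*(22/29 - 75/2) = 149 + 22*(-2131/58) = 149 - 23441/29 = -19120/29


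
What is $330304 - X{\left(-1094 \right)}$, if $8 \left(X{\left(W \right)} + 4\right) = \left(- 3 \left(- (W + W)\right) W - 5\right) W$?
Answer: $\frac{3929334249}{4} \approx 9.8233 \cdot 10^{8}$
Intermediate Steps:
$X{\left(W \right)} = -4 + \frac{W \left(-5 + 6 W^{2}\right)}{8}$ ($X{\left(W \right)} = -4 + \frac{\left(- 3 \left(- (W + W)\right) W - 5\right) W}{8} = -4 + \frac{\left(- 3 \left(- 2 W\right) W - 5\right) W}{8} = -4 + \frac{\left(6 W W - 5\right) W}{8} = -4 + \frac{\left(6 W^{2} - 5\right) W}{8} = -4 + \frac{\left(-5 + 6 W^{2}\right) W}{8} = -4 + \frac{W \left(-5 + 6 W^{2}\right)}{8}$)
$330304 - X{\left(-1094 \right)} = 330304 - \left(-4 - - \frac{2735}{4} + \frac{3 \left(-1094\right)^{3}}{4}\right) = 330304 - \left(-4 + \frac{2735}{4} + \frac{3}{4} \left(-1309338584\right)\right) = 330304 - \left(-4 + \frac{2735}{4} - 982003938\right) = 330304 - - \frac{3928013033}{4} = 330304 + \frac{3928013033}{4} = \frac{3929334249}{4}$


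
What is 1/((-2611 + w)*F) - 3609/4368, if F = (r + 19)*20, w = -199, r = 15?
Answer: -71834183/86941400 ≈ -0.82624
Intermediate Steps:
F = 680 (F = (15 + 19)*20 = 34*20 = 680)
1/((-2611 + w)*F) - 3609/4368 = 1/(-2611 - 199*680) - 3609/4368 = (1/680)/(-2810) - 3609*1/4368 = -1/2810*1/680 - 1203/1456 = -1/1910800 - 1203/1456 = -71834183/86941400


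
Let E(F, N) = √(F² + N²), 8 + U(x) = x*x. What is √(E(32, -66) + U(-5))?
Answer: √(17 + 2*√1345) ≈ 9.5052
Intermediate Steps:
U(x) = -8 + x² (U(x) = -8 + x*x = -8 + x²)
√(E(32, -66) + U(-5)) = √(√(32² + (-66)²) + (-8 + (-5)²)) = √(√(1024 + 4356) + (-8 + 25)) = √(√5380 + 17) = √(2*√1345 + 17) = √(17 + 2*√1345)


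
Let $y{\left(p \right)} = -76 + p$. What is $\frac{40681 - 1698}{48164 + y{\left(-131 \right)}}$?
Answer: $\frac{5569}{6851} \approx 0.81287$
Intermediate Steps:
$\frac{40681 - 1698}{48164 + y{\left(-131 \right)}} = \frac{40681 - 1698}{48164 - 207} = \frac{38983}{48164 - 207} = \frac{38983}{47957} = 38983 \cdot \frac{1}{47957} = \frac{5569}{6851}$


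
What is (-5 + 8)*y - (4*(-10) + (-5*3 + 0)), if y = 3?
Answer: 64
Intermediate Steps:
(-5 + 8)*y - (4*(-10) + (-5*3 + 0)) = (-5 + 8)*3 - (4*(-10) + (-5*3 + 0)) = 3*3 - (-40 + (-15 + 0)) = 9 - (-40 - 15) = 9 - 1*(-55) = 9 + 55 = 64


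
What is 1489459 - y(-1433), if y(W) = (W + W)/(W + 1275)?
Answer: 117665828/79 ≈ 1.4894e+6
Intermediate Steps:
y(W) = 2*W/(1275 + W) (y(W) = (2*W)/(1275 + W) = 2*W/(1275 + W))
1489459 - y(-1433) = 1489459 - 2*(-1433)/(1275 - 1433) = 1489459 - 2*(-1433)/(-158) = 1489459 - 2*(-1433)*(-1)/158 = 1489459 - 1*1433/79 = 1489459 - 1433/79 = 117665828/79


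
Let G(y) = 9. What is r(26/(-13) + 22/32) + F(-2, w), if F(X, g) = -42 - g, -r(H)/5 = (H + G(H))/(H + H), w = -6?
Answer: -299/14 ≈ -21.357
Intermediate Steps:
r(H) = -5*(9 + H)/(2*H) (r(H) = -5*(H + 9)/(H + H) = -5*(9 + H)/(2*H))
r(26/(-13) + 22/32) + F(-2, w) = 5*(-9 - (26/(-13) + 22/32))/(2*(26/(-13) + 22/32)) + (-42 - 1*(-6)) = 5*(-9 - (26*(-1/13) + 22*(1/32)))/(2*(26*(-1/13) + 22*(1/32))) + (-42 + 6) = 5*(-9 - (-2 + 11/16))/(2*(-2 + 11/16)) - 36 = 5*(-9 - 1*(-21/16))/(2*(-21/16)) - 36 = (5/2)*(-16/21)*(-9 + 21/16) - 36 = (5/2)*(-16/21)*(-123/16) - 36 = 205/14 - 36 = -299/14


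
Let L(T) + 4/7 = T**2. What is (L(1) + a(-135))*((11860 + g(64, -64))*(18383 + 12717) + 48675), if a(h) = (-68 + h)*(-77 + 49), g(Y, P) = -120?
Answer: 14530188000925/7 ≈ 2.0757e+12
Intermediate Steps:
a(h) = 1904 - 28*h (a(h) = (-68 + h)*(-28) = 1904 - 28*h)
L(T) = -4/7 + T**2
(L(1) + a(-135))*((11860 + g(64, -64))*(18383 + 12717) + 48675) = ((-4/7 + 1**2) + (1904 - 28*(-135)))*((11860 - 120)*(18383 + 12717) + 48675) = ((-4/7 + 1) + (1904 + 3780))*(11740*31100 + 48675) = (3/7 + 5684)*(365114000 + 48675) = (39791/7)*365162675 = 14530188000925/7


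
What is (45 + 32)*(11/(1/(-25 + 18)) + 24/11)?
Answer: -5761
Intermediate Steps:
(45 + 32)*(11/(1/(-25 + 18)) + 24/11) = 77*(11/(1/(-7)) + 24*(1/11)) = 77*(11/(-⅐) + 24/11) = 77*(11*(-7) + 24/11) = 77*(-77 + 24/11) = 77*(-823/11) = -5761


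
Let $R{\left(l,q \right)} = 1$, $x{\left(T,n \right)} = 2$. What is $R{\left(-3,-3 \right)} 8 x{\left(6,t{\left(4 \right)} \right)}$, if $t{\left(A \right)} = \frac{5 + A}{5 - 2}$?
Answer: $16$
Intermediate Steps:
$t{\left(A \right)} = \frac{5}{3} + \frac{A}{3}$ ($t{\left(A \right)} = \frac{5 + A}{3} = \left(5 + A\right) \frac{1}{3} = \frac{5}{3} + \frac{A}{3}$)
$R{\left(-3,-3 \right)} 8 x{\left(6,t{\left(4 \right)} \right)} = 1 \cdot 8 \cdot 2 = 8 \cdot 2 = 16$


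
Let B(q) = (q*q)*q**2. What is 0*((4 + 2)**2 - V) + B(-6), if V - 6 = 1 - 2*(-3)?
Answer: 1296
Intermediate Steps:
V = 13 (V = 6 + (1 - 2*(-3)) = 6 + (1 + 6) = 6 + 7 = 13)
B(q) = q**4 (B(q) = q**2*q**2 = q**4)
0*((4 + 2)**2 - V) + B(-6) = 0*((4 + 2)**2 - 1*13) + (-6)**4 = 0*(6**2 - 13) + 1296 = 0*(36 - 13) + 1296 = 0*23 + 1296 = 0 + 1296 = 1296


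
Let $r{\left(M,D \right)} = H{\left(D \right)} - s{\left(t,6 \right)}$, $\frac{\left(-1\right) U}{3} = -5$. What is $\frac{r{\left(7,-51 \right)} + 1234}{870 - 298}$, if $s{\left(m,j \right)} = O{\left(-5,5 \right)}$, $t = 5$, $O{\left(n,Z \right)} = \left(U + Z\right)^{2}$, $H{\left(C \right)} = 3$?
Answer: $\frac{837}{572} \approx 1.4633$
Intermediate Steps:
$U = 15$ ($U = \left(-3\right) \left(-5\right) = 15$)
$O{\left(n,Z \right)} = \left(15 + Z\right)^{2}$
$s{\left(m,j \right)} = 400$ ($s{\left(m,j \right)} = \left(15 + 5\right)^{2} = 20^{2} = 400$)
$r{\left(M,D \right)} = -397$ ($r{\left(M,D \right)} = 3 - 400 = -397$)
$\frac{r{\left(7,-51 \right)} + 1234}{870 - 298} = \frac{-397 + 1234}{870 - 298} = \frac{837}{572}$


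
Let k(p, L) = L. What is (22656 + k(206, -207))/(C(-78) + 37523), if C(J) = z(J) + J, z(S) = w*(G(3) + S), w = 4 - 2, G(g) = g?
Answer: 22449/37295 ≈ 0.60193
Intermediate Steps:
w = 2
z(S) = 6 + 2*S (z(S) = 2*(3 + S) = 6 + 2*S)
C(J) = 6 + 3*J (C(J) = (6 + 2*J) + J = 6 + 3*J)
(22656 + k(206, -207))/(C(-78) + 37523) = (22656 - 207)/((6 + 3*(-78)) + 37523) = 22449/((6 - 234) + 37523) = 22449/(-228 + 37523) = 22449/37295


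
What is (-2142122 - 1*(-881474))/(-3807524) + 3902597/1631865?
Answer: 4229109772087/1553341288065 ≈ 2.7226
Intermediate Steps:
(-2142122 - 1*(-881474))/(-3807524) + 3902597/1631865 = (-2142122 + 881474)*(-1/3807524) + 3902597*(1/1631865) = -1260648*(-1/3807524) + 3902597/1631865 = 315162/951881 + 3902597/1631865 = 4229109772087/1553341288065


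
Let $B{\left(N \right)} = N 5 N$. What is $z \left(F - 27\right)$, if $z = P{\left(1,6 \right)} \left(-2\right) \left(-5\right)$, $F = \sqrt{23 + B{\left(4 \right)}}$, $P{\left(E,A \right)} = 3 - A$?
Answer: $810 - 30 \sqrt{103} \approx 505.53$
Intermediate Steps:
$B{\left(N \right)} = 5 N^{2}$ ($B{\left(N \right)} = 5 N N = 5 N^{2}$)
$F = \sqrt{103}$ ($F = \sqrt{23 + 5 \cdot 4^{2}} = \sqrt{23 + 5 \cdot 16} = \sqrt{23 + 80} = \sqrt{103} \approx 10.149$)
$z = -30$ ($z = \left(3 - 6\right) \left(-2\right) \left(-5\right) = \left(-3\right) \left(-2\right) \left(-5\right) = 6 \left(-5\right) = -30$)
$z \left(F - 27\right) = - 30 \left(\sqrt{103} - 27\right) = - 30 \left(-27 + \sqrt{103}\right) = 810 - 30 \sqrt{103}$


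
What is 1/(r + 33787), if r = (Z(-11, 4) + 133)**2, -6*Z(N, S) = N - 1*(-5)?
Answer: 1/51743 ≈ 1.9326e-5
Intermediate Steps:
Z(N, S) = -5/6 - N/6 (Z(N, S) = -(N - 1*(-5))/6 = -(N + 5)/6 = -(5 + N)/6 = -5/6 - N/6)
r = 17956 (r = ((-5/6 - 1/6*(-11)) + 133)**2 = ((-5/6 + 11/6) + 133)**2 = (1 + 133)**2 = 134**2 = 17956)
1/(r + 33787) = 1/(17956 + 33787) = 1/51743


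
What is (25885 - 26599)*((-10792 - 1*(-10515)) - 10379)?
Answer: 7608384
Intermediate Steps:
(25885 - 26599)*((-10792 - 1*(-10515)) - 10379) = -714*((-10792 + 10515) - 10379) = -714*(-277 - 10379) = -714*(-10656) = 7608384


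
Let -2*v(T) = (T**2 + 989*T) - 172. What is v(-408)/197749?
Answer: 118610/197749 ≈ 0.59980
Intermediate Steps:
v(T) = 86 - 989*T/2 - T**2/2 (v(T) = -((T**2 + 989*T) - 172)/2 = -(-172 + T**2 + 989*T)/2 = 86 - 989*T/2 - T**2/2)
v(-408)/197749 = (86 - 989/2*(-408) - 1/2*(-408)**2)/197749 = (86 + 201756 - 1/2*166464)*(1/197749) = (86 + 201756 - 83232)*(1/197749) = 118610*(1/197749) = 118610/197749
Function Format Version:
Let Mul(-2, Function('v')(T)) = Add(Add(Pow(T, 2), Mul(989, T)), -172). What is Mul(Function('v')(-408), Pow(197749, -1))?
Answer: Rational(118610, 197749) ≈ 0.59980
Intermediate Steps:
Function('v')(T) = Add(86, Mul(Rational(-989, 2), T), Mul(Rational(-1, 2), Pow(T, 2))) (Function('v')(T) = Mul(Rational(-1, 2), Add(Add(Pow(T, 2), Mul(989, T)), -172)) = Mul(Rational(-1, 2), Add(-172, Pow(T, 2), Mul(989, T))) = Add(86, Mul(Rational(-989, 2), T), Mul(Rational(-1, 2), Pow(T, 2))))
Mul(Function('v')(-408), Pow(197749, -1)) = Mul(Add(86, Mul(Rational(-989, 2), -408), Mul(Rational(-1, 2), Pow(-408, 2))), Pow(197749, -1)) = Mul(Add(86, 201756, Mul(Rational(-1, 2), 166464)), Rational(1, 197749)) = Mul(Add(86, 201756, -83232), Rational(1, 197749)) = Mul(118610, Rational(1, 197749)) = Rational(118610, 197749)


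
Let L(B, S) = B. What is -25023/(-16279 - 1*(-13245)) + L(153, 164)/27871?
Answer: 697880235/84560614 ≈ 8.2530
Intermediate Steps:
-25023/(-16279 - 1*(-13245)) + L(153, 164)/27871 = -25023/(-16279 - 1*(-13245)) + 153/27871 = -25023/(-16279 + 13245) + 153*(1/27871) = -25023/(-3034) + 153/27871 = -25023*(-1/3034) + 153/27871 = 25023/3034 + 153/27871 = 697880235/84560614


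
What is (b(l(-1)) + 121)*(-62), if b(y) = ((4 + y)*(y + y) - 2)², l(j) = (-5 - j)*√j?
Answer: -15686 - 134912*I ≈ -15686.0 - 1.3491e+5*I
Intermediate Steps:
l(j) = √j*(-5 - j)
b(y) = (-2 + 2*y*(4 + y))² (b(y) = ((4 + y)*(2*y) - 2)² = (2*y*(4 + y) - 2)² = (-2 + 2*y*(4 + y))²)
(b(l(-1)) + 121)*(-62) = (4*(-1 + (√(-1)*(-5 - 1*(-1)))² + 4*(√(-1)*(-5 - 1*(-1))))² + 121)*(-62) = (4*(-1 + (I*(-5 + 1))² + 4*(I*(-5 + 1)))² + 121)*(-62) = (4*(-1 + (I*(-4))² + 4*(I*(-4)))² + 121)*(-62) = (4*(-1 + (-4*I)² + 4*(-4*I))² + 121)*(-62) = (4*(-1 - 16 - 16*I)² + 121)*(-62) = (4*(-17 - 16*I)² + 121)*(-62) = (121 + 4*(-17 - 16*I)²)*(-62) = -7502 - 248*(-17 - 16*I)²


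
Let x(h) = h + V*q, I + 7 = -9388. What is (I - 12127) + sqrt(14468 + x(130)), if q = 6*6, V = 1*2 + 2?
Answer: -21522 + 9*sqrt(182) ≈ -21401.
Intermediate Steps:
I = -9395 (I = -7 - 9388 = -9395)
V = 4 (V = 2 + 2 = 4)
q = 36
x(h) = 144 + h (x(h) = h + 4*36 = h + 144 = 144 + h)
(I - 12127) + sqrt(14468 + x(130)) = (-9395 - 12127) + sqrt(14468 + (144 + 130)) = -21522 + sqrt(14468 + 274) = -21522 + sqrt(14742) = -21522 + 9*sqrt(182)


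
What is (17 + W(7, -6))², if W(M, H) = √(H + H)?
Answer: 277 + 68*I*√3 ≈ 277.0 + 117.78*I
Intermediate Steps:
W(M, H) = √2*√H (W(M, H) = √(2*H) = √2*√H)
(17 + W(7, -6))² = (17 + √2*√(-6))² = (17 + √2*(I*√6))² = (17 + 2*I*√3)²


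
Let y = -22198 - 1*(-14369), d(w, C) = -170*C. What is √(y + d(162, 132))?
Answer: I*√30269 ≈ 173.98*I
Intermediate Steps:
y = -7829 (y = -22198 + 14369 = -7829)
√(y + d(162, 132)) = √(-7829 - 170*132) = √(-7829 - 22440) = √(-30269) = I*√30269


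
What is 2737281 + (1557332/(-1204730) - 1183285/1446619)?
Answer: 2385244715953351456/871392653935 ≈ 2.7373e+6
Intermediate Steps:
2737281 + (1557332/(-1204730) - 1183285/1446619) = 2737281 + (1557332*(-1/1204730) - 1183285*1/1446619) = 2737281 + (-778666/602365 - 1183285/1446619) = 2737281 - 1839202499279/871392653935 = 2385244715953351456/871392653935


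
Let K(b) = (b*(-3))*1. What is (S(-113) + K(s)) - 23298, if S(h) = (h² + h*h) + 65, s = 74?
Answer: 2083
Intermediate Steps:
S(h) = 65 + 2*h² (S(h) = (h² + h²) + 65 = 2*h² + 65 = 65 + 2*h²)
K(b) = -3*b (K(b) = -3*b*1 = -3*b)
(S(-113) + K(s)) - 23298 = ((65 + 2*(-113)²) - 3*74) - 23298 = ((65 + 2*12769) - 222) - 23298 = ((65 + 25538) - 222) - 23298 = (25603 - 222) - 23298 = 25381 - 23298 = 2083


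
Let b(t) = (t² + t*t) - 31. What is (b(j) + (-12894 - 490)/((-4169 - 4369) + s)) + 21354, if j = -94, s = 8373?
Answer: 6447559/165 ≈ 39076.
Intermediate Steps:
b(t) = -31 + 2*t² (b(t) = (t² + t²) - 31 = 2*t² - 31 = -31 + 2*t²)
(b(j) + (-12894 - 490)/((-4169 - 4369) + s)) + 21354 = ((-31 + 2*(-94)²) + (-12894 - 490)/((-4169 - 4369) + 8373)) + 21354 = ((-31 + 2*8836) - 13384/(-8538 + 8373)) + 21354 = ((-31 + 17672) - 13384/(-165)) + 21354 = (17641 - 13384*(-1/165)) + 21354 = (17641 + 13384/165) + 21354 = 2924149/165 + 21354 = 6447559/165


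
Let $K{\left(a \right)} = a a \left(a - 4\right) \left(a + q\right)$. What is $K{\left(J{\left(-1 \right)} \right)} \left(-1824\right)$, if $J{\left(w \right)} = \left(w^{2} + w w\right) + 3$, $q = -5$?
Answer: $0$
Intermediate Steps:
$J{\left(w \right)} = 3 + 2 w^{2}$ ($J{\left(w \right)} = \left(w^{2} + w^{2}\right) + 3 = 2 w^{2} + 3 = 3 + 2 w^{2}$)
$K{\left(a \right)} = a^{2} \left(-5 + a\right) \left(-4 + a\right)$ ($K{\left(a \right)} = a a \left(a - 4\right) \left(a - 5\right) = a^{2} \left(-4 + a\right) \left(-5 + a\right) = a^{2} \left(-5 + a\right) \left(-4 + a\right)$)
$K{\left(J{\left(-1 \right)} \right)} \left(-1824\right) = \left(3 + 2 \left(-1\right)^{2}\right)^{2} \left(20 + \left(3 + 2 \left(-1\right)^{2}\right)^{2} - 9 \left(3 + 2 \left(-1\right)^{2}\right)\right) \left(-1824\right) = \left(3 + 2 \cdot 1\right)^{2} \left(20 + \left(3 + 2 \cdot 1\right)^{2} - 9 \left(3 + 2 \cdot 1\right)\right) \left(-1824\right) = \left(3 + 2\right)^{2} \left(20 + \left(3 + 2\right)^{2} - 9 \left(3 + 2\right)\right) \left(-1824\right) = 5^{2} \left(20 + 5^{2} - 45\right) \left(-1824\right) = 25 \left(20 + 25 - 45\right) \left(-1824\right) = 25 \cdot 0 \left(-1824\right) = 0 \left(-1824\right) = 0$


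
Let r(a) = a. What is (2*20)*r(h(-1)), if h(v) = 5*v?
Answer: -200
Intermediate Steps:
(2*20)*r(h(-1)) = (2*20)*(5*(-1)) = 40*(-5) = -200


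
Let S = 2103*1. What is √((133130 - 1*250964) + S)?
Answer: 3*I*√12859 ≈ 340.19*I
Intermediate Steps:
S = 2103
√((133130 - 1*250964) + S) = √((133130 - 1*250964) + 2103) = √((133130 - 250964) + 2103) = √(-117834 + 2103) = √(-115731) = 3*I*√12859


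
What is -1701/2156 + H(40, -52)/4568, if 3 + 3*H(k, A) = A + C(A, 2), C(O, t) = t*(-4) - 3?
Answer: -34900/43967 ≈ -0.79378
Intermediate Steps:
C(O, t) = -3 - 4*t (C(O, t) = -4*t - 3 = -3 - 4*t)
H(k, A) = -14/3 + A/3 (H(k, A) = -1 + (A + (-3 - 4*2))/3 = -1 + (A + (-3 - 8))/3 = -1 + (A - 11)/3 = -1 + (-11 + A)/3 = -1 + (-11/3 + A/3) = -14/3 + A/3)
-1701/2156 + H(40, -52)/4568 = -1701/2156 + (-14/3 + (1/3)*(-52))/4568 = -1701*1/2156 + (-14/3 - 52/3)*(1/4568) = -243/308 - 22*1/4568 = -243/308 - 11/2284 = -34900/43967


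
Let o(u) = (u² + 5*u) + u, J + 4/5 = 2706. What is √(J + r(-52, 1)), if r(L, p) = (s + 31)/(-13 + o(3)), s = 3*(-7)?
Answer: 3*√368305/35 ≈ 52.018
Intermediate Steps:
s = -21
J = 13526/5 (J = -⅘ + 2706 = 13526/5 ≈ 2705.2)
o(u) = u² + 6*u
r(L, p) = 5/7 (r(L, p) = (-21 + 31)/(-13 + 3*(6 + 3)) = 10/(-13 + 3*9) = 10/(-13 + 27) = 10/14 = 10*(1/14) = 5/7)
√(J + r(-52, 1)) = √(13526/5 + 5/7) = √(94707/35) = 3*√368305/35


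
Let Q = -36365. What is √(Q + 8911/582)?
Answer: 11*I*√101756298/582 ≈ 190.66*I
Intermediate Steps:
√(Q + 8911/582) = √(-36365 + 8911/582) = √(-21155519/582) = 11*I*√101756298/582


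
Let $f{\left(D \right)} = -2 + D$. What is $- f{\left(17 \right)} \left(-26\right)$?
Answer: $390$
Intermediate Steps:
$- f{\left(17 \right)} \left(-26\right) = - \left(-2 + 17\right) \left(-26\right) = - 15 \left(-26\right) = \left(-1\right) \left(-390\right) = 390$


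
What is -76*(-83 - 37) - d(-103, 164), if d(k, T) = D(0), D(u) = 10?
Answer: 9110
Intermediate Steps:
d(k, T) = 10
-76*(-83 - 37) - d(-103, 164) = -76*(-83 - 37) - 1*10 = -76*(-120) - 10 = 9120 - 10 = 9110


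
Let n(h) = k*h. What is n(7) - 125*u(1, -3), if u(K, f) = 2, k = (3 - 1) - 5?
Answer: -271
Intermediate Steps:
k = -3 (k = 2 - 5 = -3)
n(h) = -3*h
n(7) - 125*u(1, -3) = -3*7 - 125*2 = -21 - 250 = -271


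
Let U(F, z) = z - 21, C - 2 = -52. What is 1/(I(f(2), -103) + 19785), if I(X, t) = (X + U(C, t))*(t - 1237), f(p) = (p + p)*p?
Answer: 1/175225 ≈ 5.7069e-6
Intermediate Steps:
C = -50 (C = 2 - 52 = -50)
U(F, z) = -21 + z
f(p) = 2*p**2 (f(p) = (2*p)*p = 2*p**2)
I(X, t) = (-1237 + t)*(-21 + X + t) (I(X, t) = (X + (-21 + t))*(t - 1237) = (-21 + X + t)*(-1237 + t) = (-1237 + t)*(-21 + X + t))
1/(I(f(2), -103) + 19785) = 1/((25977 + (-103)**2 - 1258*(-103) - 2474*2**2 + (2*2**2)*(-103)) + 19785) = 1/((25977 + 10609 + 129574 - 2474*4 + (2*4)*(-103)) + 19785) = 1/((25977 + 10609 + 129574 - 1237*8 + 8*(-103)) + 19785) = 1/((25977 + 10609 + 129574 - 9896 - 824) + 19785) = 1/(155440 + 19785) = 1/175225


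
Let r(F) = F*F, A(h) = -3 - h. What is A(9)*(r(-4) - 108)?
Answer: 1104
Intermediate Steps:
r(F) = F**2
A(9)*(r(-4) - 108) = (-3 - 1*9)*((-4)**2 - 108) = (-3 - 9)*(16 - 108) = -12*(-92) = 1104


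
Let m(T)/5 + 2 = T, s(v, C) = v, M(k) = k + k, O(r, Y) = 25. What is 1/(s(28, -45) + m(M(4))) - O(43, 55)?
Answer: -1449/58 ≈ -24.983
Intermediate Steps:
M(k) = 2*k
m(T) = -10 + 5*T
1/(s(28, -45) + m(M(4))) - O(43, 55) = 1/(28 + (-10 + 5*(2*4))) - 1*25 = 1/(28 + (-10 + 5*8)) - 25 = 1/(28 + (-10 + 40)) - 25 = 1/(28 + 30) - 25 = 1/58 - 25 = -1449/58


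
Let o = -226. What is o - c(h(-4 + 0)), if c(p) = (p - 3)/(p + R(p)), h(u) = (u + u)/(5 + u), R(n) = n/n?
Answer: -1593/7 ≈ -227.57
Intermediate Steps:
R(n) = 1
h(u) = 2*u/(5 + u) (h(u) = (2*u)/(5 + u) = 2*u/(5 + u))
c(p) = (-3 + p)/(1 + p) (c(p) = (p - 3)/(p + 1) = (-3 + p)/(1 + p))
o - c(h(-4 + 0)) = -226 - (-3 + 2*(-4 + 0)/(5 + (-4 + 0)))/(1 + 2*(-4 + 0)/(5 + (-4 + 0))) = -226 - (-3 + 2*(-4)/(5 - 4))/(1 + 2*(-4)/(5 - 4)) = -226 - (-3 + 2*(-4)/1)/(1 + 2*(-4)/1) = -226 - (-3 + 2*(-4)*1)/(1 + 2*(-4)*1) = -226 - (-3 - 8)/(1 - 8) = -226 - (-11)/(-7) = -226 - (-1)*(-11)/7 = -226 - 1*11/7 = -226 - 11/7 = -1593/7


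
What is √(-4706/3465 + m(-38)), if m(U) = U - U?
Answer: I*√1811810/1155 ≈ 1.1654*I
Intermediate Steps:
m(U) = 0
√(-4706/3465 + m(-38)) = √(-4706/3465 + 0) = √(-4706/3465) = I*√1811810/1155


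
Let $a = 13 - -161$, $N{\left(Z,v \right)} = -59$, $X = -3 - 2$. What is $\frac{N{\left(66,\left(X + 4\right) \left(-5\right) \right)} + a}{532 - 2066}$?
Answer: $- \frac{115}{1534} \approx -0.074967$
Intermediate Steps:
$X = -5$ ($X = -3 - 2 = -5$)
$a = 174$ ($a = 13 + 161 = 174$)
$\frac{N{\left(66,\left(X + 4\right) \left(-5\right) \right)} + a}{532 - 2066} = \frac{-59 + 174}{532 - 2066} = \frac{115}{-1534} = 115 \left(- \frac{1}{1534}\right) = - \frac{115}{1534}$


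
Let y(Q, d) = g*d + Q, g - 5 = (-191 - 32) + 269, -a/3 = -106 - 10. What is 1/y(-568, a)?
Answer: 1/17180 ≈ 5.8207e-5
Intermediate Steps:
a = 348 (a = -3*(-106 - 10) = -3*(-116) = 348)
g = 51 (g = 5 + ((-191 - 32) + 269) = 5 + (-223 + 269) = 5 + 46 = 51)
y(Q, d) = Q + 51*d (y(Q, d) = 51*d + Q = Q + 51*d)
1/y(-568, a) = 1/(-568 + 51*348) = 1/(-568 + 17748) = 1/17180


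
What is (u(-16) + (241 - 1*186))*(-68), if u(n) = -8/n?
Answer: -3774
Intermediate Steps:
(u(-16) + (241 - 1*186))*(-68) = (-8/(-16) + (241 - 1*186))*(-68) = (-8*(-1/16) + (241 - 186))*(-68) = (1/2 + 55)*(-68) = (111/2)*(-68) = -3774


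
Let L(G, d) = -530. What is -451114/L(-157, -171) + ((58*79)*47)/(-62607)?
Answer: 14064378289/16590855 ≈ 847.72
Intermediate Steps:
-451114/L(-157, -171) + ((58*79)*47)/(-62607) = -451114/(-530) + ((58*79)*47)/(-62607) = -451114*(-1/530) + (4582*47)*(-1/62607) = 225557/265 + 215354*(-1/62607) = 225557/265 - 215354/62607 = 14064378289/16590855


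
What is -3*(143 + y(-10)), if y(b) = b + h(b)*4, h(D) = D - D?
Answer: -399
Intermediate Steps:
h(D) = 0
y(b) = b (y(b) = b + 0*4 = b + 0 = b)
-3*(143 + y(-10)) = -3*(143 - 10) = -3*133 = -399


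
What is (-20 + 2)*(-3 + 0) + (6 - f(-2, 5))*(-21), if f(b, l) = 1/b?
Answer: -165/2 ≈ -82.500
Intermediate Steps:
(-20 + 2)*(-3 + 0) + (6 - f(-2, 5))*(-21) = (-20 + 2)*(-3 + 0) + (6 - 1/(-2))*(-21) = -18*(-3) + (6 - 1*(-½))*(-21) = 54 + (6 + ½)*(-21) = 54 + (13/2)*(-21) = 54 - 273/2 = -165/2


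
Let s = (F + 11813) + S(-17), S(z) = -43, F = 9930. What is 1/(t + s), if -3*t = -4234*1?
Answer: 3/69334 ≈ 4.3269e-5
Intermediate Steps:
t = 4234/3 (t = -(-4234)/3 = -⅓*(-4234) = 4234/3 ≈ 1411.3)
s = 21700 (s = (9930 + 11813) - 43 = 21743 - 43 = 21700)
1/(t + s) = 1/(4234/3 + 21700) = 1/(69334/3) = 3/69334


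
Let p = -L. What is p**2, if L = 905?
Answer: 819025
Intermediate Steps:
p = -905 (p = -1*905 = -905)
p**2 = (-905)**2 = 819025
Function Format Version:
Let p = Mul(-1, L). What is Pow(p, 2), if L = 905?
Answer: 819025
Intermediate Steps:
p = -905 (p = Mul(-1, 905) = -905)
Pow(p, 2) = Pow(-905, 2) = 819025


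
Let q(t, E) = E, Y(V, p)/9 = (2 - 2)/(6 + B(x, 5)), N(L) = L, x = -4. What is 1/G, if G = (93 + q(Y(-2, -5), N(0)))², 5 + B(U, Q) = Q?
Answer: 1/8649 ≈ 0.00011562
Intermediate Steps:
B(U, Q) = -5 + Q
Y(V, p) = 0 (Y(V, p) = 9*((2 - 2)/(6 + (-5 + 5))) = 9*(0/(6 + 0)) = 9*(0/6) = 9*(0*(⅙)) = 9*0 = 0)
G = 8649 (G = (93 + 0)² = 93² = 8649)
1/G = 1/8649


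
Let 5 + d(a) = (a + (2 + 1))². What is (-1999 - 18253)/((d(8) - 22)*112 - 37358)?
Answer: 10126/13415 ≈ 0.75483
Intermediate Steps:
d(a) = -5 + (3 + a)² (d(a) = -5 + (a + (2 + 1))² = -5 + (a + 3)² = -5 + (3 + a)²)
(-1999 - 18253)/((d(8) - 22)*112 - 37358) = (-1999 - 18253)/(((-5 + (3 + 8)²) - 22)*112 - 37358) = -20252/(((-5 + 11²) - 22)*112 - 37358) = -20252/(((-5 + 121) - 22)*112 - 37358) = -20252/((116 - 22)*112 - 37358) = -20252/(94*112 - 37358) = -20252/(10528 - 37358) = -20252/(-26830) = -20252*(-1/26830) = 10126/13415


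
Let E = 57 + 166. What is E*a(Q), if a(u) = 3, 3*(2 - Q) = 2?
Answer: 669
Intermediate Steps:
Q = 4/3 (Q = 2 - 1/3*2 = 2 - 2/3 = 4/3 ≈ 1.3333)
E = 223
E*a(Q) = 223*3 = 669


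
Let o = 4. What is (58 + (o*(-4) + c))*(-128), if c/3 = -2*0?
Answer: -5376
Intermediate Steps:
c = 0 (c = 3*(-2*0) = 3*0 = 0)
(58 + (o*(-4) + c))*(-128) = (58 + (4*(-4) + 0))*(-128) = (58 + (-16 + 0))*(-128) = (58 - 16)*(-128) = 42*(-128) = -5376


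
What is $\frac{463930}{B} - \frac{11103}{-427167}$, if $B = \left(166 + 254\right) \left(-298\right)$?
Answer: $- \frac{2186510387}{594046908} \approx -3.6807$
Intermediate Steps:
$B = -125160$ ($B = 420 \left(-298\right) = -125160$)
$\frac{463930}{B} - \frac{11103}{-427167} = \frac{463930}{-125160} - \frac{11103}{-427167} = 463930 \left(- \frac{1}{125160}\right) - - \frac{3701}{142389} = - \frac{46393}{12516} + \frac{3701}{142389} = - \frac{2186510387}{594046908}$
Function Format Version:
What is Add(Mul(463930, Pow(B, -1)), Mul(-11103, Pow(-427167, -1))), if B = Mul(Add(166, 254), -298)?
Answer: Rational(-2186510387, 594046908) ≈ -3.6807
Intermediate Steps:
B = -125160 (B = Mul(420, -298) = -125160)
Add(Mul(463930, Pow(B, -1)), Mul(-11103, Pow(-427167, -1))) = Add(Mul(463930, Pow(-125160, -1)), Mul(-11103, Pow(-427167, -1))) = Add(Mul(463930, Rational(-1, 125160)), Mul(-11103, Rational(-1, 427167))) = Add(Rational(-46393, 12516), Rational(3701, 142389)) = Rational(-2186510387, 594046908)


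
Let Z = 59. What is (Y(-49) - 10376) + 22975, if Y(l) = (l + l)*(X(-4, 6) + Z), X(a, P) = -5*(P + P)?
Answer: 12697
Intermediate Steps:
X(a, P) = -10*P
Y(l) = -2*l (Y(l) = (l + l)*(-10*6 + 59) = (2*l)*(-60 + 59) = (2*l)*(-1) = -2*l)
(Y(-49) - 10376) + 22975 = (-2*(-49) - 10376) + 22975 = (98 - 10376) + 22975 = -10278 + 22975 = 12697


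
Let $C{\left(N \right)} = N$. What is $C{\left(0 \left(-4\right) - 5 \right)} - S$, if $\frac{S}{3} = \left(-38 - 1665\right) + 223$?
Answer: $4435$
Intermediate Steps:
$S = -4440$ ($S = 3 \left(\left(-38 - 1665\right) + 223\right) = 3 \left(-1703 + 223\right) = 3 \left(-1480\right) = -4440$)
$C{\left(0 \left(-4\right) - 5 \right)} - S = \left(0 \left(-4\right) - 5\right) - -4440 = \left(0 - 5\right) + 4440 = -5 + 4440 = 4435$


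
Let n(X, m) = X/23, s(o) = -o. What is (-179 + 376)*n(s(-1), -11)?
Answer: 197/23 ≈ 8.5652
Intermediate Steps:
n(X, m) = X/23 (n(X, m) = X*(1/23) = X/23)
(-179 + 376)*n(s(-1), -11) = (-179 + 376)*((-1*(-1))/23) = 197*((1/23)*1) = 197*(1/23) = 197/23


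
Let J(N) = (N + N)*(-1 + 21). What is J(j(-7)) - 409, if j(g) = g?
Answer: -689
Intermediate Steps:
J(N) = 40*N (J(N) = (2*N)*20 = 40*N)
J(j(-7)) - 409 = 40*(-7) - 409 = -280 - 409 = -689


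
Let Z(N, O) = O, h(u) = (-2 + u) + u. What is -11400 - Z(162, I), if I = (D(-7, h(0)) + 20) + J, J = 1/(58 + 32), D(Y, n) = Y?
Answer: -1027171/90 ≈ -11413.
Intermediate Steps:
h(u) = -2 + 2*u
J = 1/90 ≈ 0.011111
I = 1171/90 (I = (-7 + 20) + 1/90 = 13 + 1/90 = 1171/90 ≈ 13.011)
-11400 - Z(162, I) = -11400 - 1*1171/90 = -11400 - 1171/90 = -1027171/90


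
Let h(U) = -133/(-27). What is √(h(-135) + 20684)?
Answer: √1675803/9 ≈ 143.84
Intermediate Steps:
h(U) = 133/27 (h(U) = -133*(-1/27) = 133/27)
√(h(-135) + 20684) = √(133/27 + 20684) = √(558601/27) = √1675803/9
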